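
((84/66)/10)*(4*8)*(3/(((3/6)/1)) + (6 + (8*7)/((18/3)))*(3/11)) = 25088/605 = 41.47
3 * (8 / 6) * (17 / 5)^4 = 334084 / 625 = 534.53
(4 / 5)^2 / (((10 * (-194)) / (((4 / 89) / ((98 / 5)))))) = -8 / 10575425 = -0.00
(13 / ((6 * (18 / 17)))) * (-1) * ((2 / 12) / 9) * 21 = -1547 / 1944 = -0.80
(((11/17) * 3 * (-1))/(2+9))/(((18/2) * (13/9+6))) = -3/1139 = -0.00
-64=-64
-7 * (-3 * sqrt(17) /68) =21 * sqrt(17) /68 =1.27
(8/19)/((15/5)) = 8/57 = 0.14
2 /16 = 1 /8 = 0.12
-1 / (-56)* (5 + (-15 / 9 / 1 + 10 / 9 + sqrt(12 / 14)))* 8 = sqrt(42) / 49 + 40 / 63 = 0.77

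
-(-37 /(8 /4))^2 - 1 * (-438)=95.75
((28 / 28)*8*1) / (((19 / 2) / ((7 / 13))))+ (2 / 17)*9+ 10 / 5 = 14748 / 4199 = 3.51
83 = 83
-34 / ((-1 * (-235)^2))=34 / 55225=0.00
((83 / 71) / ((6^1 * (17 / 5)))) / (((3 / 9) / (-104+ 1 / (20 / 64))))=-20916 / 1207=-17.33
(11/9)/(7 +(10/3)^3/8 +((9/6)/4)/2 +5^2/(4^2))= 132/1445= 0.09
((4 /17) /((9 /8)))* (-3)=-0.63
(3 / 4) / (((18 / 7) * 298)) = 7 / 7152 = 0.00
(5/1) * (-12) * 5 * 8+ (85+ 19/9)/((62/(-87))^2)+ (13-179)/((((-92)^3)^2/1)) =-649274021049210771/291353578145792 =-2228.47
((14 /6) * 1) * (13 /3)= 91 /9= 10.11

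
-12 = -12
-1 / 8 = -0.12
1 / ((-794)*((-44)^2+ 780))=-1 / 2156504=-0.00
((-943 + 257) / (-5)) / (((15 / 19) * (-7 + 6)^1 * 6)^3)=-2352637 / 1822500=-1.29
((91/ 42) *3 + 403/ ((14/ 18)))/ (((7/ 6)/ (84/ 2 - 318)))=-6081660/ 49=-124115.51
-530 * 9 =-4770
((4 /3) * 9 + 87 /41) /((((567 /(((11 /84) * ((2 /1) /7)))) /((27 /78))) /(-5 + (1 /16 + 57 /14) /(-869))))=-94010879 /58232970432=-0.00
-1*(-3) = 3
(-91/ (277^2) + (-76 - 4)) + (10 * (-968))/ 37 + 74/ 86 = -41598848860/ 122075839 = -340.76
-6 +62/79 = -412/79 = -5.22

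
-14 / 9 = -1.56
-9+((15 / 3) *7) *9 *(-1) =-324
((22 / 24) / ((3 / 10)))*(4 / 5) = 22 / 9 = 2.44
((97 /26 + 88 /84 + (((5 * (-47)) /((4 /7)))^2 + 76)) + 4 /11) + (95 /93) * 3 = 252037409957 /1489488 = 169210.77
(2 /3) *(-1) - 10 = -32 /3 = -10.67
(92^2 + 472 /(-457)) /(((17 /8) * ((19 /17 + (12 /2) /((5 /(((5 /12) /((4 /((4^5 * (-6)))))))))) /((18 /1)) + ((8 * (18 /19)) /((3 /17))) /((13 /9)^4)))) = -302223589140096 /2484430196639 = -121.65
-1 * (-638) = 638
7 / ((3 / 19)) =133 / 3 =44.33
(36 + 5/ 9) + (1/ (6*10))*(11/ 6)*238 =7889/ 180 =43.83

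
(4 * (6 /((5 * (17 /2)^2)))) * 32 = 3072 /1445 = 2.13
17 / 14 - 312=-4351 / 14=-310.79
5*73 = 365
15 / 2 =7.50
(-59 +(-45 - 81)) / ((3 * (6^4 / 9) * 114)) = -185 / 49248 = -0.00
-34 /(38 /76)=-68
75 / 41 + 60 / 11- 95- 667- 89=-380516 / 451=-843.72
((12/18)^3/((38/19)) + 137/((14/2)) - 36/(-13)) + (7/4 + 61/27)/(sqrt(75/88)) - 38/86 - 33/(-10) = 433*sqrt(66)/810 + 26779303/1056510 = 29.69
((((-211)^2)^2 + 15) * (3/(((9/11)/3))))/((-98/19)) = -207131483152/49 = -4227173125.55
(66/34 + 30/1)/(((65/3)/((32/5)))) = 52128/5525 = 9.43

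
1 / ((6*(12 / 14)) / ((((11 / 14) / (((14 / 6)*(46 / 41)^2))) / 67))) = 18491 / 23817696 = 0.00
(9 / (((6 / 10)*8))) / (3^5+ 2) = 3 / 392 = 0.01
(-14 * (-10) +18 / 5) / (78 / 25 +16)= 1795 / 239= 7.51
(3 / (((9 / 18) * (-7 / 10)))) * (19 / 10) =-114 / 7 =-16.29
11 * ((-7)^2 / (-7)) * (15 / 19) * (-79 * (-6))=-547470 / 19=-28814.21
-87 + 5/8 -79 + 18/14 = -9189/56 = -164.09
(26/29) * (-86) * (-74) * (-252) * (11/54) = -25481456/87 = -292890.30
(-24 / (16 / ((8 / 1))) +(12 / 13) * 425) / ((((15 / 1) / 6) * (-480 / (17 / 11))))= -0.49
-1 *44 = -44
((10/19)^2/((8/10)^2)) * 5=3125/1444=2.16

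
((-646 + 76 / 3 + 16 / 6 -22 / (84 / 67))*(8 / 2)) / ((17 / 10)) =-1495.41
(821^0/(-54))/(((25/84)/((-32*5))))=448/45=9.96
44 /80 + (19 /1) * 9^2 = 30791 /20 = 1539.55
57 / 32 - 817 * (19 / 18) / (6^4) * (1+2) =-209 / 972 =-0.22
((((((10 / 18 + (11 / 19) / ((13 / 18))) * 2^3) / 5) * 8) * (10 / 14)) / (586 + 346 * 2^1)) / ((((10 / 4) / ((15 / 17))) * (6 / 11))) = 151712 / 24148449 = 0.01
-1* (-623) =623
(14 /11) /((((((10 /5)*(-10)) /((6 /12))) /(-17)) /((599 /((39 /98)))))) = 3492769 /4290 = 814.17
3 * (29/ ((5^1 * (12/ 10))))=29/ 2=14.50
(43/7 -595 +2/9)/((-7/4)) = 148336/441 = 336.36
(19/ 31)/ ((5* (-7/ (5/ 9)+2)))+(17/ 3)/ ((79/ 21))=194016/ 129797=1.49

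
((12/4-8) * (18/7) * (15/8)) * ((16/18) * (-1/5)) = 30/7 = 4.29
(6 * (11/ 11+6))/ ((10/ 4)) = 84/ 5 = 16.80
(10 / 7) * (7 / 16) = 5 / 8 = 0.62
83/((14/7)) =83/2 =41.50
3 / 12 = 1 / 4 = 0.25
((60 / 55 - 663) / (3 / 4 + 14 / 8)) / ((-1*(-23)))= -14562 / 1265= -11.51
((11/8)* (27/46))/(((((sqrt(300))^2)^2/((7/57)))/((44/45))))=847/786600000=0.00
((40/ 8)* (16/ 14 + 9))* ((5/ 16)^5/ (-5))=-221875/ 7340032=-0.03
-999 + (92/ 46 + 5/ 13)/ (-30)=-389641/ 390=-999.08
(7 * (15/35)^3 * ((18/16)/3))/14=81/5488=0.01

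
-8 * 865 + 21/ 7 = -6917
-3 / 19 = -0.16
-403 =-403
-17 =-17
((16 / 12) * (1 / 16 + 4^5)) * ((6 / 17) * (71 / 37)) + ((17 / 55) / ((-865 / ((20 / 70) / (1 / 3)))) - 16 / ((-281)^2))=30591025230641499 / 33080351677450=924.75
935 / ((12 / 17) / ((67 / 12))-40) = -1064965 / 45416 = -23.45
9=9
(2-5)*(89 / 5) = -267 / 5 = -53.40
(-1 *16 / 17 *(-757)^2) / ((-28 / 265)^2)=-40242366025 / 833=-48310163.30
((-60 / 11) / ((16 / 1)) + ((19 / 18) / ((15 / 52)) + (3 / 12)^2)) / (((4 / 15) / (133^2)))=1420939681 / 6336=224264.47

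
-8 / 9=-0.89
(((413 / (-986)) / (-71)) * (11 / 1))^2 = 20638849 / 4900840036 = 0.00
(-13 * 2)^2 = 676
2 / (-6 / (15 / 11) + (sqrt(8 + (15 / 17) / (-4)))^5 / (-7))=15673403863040 / 1001181291842537 - 20833155022400 * sqrt(17) / 1001181291842537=-0.07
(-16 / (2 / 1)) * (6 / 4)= -12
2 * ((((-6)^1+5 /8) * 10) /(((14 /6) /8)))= -2580 /7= -368.57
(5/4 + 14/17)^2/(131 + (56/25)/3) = 1491075/45689744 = 0.03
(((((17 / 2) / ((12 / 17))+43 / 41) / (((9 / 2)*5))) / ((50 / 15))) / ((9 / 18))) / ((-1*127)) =-12881 / 4686300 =-0.00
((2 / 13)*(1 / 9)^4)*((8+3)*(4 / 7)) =88 / 597051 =0.00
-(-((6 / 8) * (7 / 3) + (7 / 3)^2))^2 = -51.76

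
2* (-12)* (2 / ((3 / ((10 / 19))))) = -160 / 19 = -8.42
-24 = -24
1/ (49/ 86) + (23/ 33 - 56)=-86587/ 1617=-53.55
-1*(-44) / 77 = 4 / 7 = 0.57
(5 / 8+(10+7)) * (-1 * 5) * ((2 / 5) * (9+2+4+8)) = -3243 / 4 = -810.75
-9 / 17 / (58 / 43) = -387 / 986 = -0.39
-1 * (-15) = 15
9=9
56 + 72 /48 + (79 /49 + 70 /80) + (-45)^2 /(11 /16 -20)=-1811555 /40376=-44.87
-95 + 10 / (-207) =-19675 / 207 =-95.05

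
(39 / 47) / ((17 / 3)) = 0.15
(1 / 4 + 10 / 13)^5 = 1.10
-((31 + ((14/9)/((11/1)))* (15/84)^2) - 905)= 4845431/5544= 874.00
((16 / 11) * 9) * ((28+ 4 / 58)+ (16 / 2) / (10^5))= 366301044 / 996875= 367.45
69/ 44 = 1.57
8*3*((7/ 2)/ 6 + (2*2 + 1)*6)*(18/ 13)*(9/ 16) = 29727/ 52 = 571.67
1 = 1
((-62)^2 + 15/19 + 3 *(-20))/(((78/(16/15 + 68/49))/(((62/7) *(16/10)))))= 4596058016/2723175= 1687.76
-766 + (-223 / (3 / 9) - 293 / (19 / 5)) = -28730 / 19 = -1512.11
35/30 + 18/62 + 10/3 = 297/62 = 4.79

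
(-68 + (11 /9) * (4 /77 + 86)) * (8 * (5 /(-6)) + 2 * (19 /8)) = -26933 /378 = -71.25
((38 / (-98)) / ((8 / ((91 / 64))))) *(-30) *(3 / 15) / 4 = 741 / 7168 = 0.10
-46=-46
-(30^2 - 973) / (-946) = -73 / 946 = -0.08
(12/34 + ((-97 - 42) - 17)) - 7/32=-84791/544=-155.87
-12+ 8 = -4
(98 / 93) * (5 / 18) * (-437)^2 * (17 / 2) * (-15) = -3976929425 / 558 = -7127113.66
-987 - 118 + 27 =-1078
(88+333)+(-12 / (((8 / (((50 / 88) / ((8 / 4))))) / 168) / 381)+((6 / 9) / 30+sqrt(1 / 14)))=-26586563 / 990+sqrt(14) / 14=-26854.85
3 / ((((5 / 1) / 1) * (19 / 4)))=12 / 95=0.13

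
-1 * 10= -10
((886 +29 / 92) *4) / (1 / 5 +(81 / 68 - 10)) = -27723940 / 67321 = -411.82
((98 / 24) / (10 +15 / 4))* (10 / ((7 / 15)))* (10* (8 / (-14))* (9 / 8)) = -450 / 11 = -40.91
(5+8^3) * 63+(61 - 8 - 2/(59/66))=1924684/59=32621.76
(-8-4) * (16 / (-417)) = 64 / 139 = 0.46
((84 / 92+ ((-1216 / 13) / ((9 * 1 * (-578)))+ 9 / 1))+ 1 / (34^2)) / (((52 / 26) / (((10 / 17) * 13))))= 154480415 / 4067964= 37.97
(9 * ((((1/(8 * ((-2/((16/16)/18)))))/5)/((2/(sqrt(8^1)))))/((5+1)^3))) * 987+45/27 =5/3-329 * sqrt(2)/11520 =1.63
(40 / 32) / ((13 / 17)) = 85 / 52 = 1.63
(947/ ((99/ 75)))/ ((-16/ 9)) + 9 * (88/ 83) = -5755683/ 14608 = -394.01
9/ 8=1.12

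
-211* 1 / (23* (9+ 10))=-211 / 437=-0.48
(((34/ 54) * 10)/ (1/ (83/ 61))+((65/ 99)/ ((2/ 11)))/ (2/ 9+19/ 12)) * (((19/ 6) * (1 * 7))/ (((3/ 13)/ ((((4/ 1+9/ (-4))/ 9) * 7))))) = 368621071/ 266814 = 1381.57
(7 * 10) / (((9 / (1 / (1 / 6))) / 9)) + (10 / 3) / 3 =3790 / 9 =421.11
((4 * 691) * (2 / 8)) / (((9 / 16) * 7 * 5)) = 11056 / 315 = 35.10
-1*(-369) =369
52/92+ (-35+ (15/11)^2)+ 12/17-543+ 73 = -23743943/47311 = -501.87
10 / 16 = 5 / 8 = 0.62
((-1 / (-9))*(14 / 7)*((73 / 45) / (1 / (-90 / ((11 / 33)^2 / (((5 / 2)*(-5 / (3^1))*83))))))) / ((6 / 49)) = 7422275 / 9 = 824697.22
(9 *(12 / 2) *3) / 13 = 162 / 13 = 12.46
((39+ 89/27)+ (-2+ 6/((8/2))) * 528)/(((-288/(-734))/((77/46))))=-84579187/89424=-945.82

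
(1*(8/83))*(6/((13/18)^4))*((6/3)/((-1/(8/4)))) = -20155392/2370563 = -8.50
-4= -4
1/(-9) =-1/9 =-0.11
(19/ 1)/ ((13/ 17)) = 323/ 13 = 24.85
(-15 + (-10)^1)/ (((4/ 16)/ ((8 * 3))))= -2400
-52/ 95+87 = 8213/ 95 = 86.45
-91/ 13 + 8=1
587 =587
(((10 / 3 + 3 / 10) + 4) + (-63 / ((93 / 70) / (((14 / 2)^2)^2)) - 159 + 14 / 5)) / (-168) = 106022267 / 156240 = 678.59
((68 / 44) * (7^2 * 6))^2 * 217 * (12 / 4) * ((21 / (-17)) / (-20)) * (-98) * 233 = -114674240093742 / 605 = -189544198502.05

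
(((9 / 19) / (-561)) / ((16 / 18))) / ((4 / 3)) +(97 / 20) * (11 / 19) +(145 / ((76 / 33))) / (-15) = -790293 / 568480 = -1.39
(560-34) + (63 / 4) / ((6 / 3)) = 4271 / 8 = 533.88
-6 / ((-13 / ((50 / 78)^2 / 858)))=625 / 2827539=0.00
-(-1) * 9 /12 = 3 /4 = 0.75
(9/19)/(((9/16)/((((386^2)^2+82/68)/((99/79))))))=159009824891240/10659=14917893319.38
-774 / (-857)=774 / 857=0.90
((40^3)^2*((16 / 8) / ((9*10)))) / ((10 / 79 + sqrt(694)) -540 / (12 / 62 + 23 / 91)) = -4902202755264512000000 / 65127371181260967 -4051964117401600000*sqrt(694) / 65127371181260967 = -76910.02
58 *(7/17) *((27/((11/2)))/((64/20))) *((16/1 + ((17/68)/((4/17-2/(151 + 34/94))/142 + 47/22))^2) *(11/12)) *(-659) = -1747093081761403359345845/4929467412830348288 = -354418.22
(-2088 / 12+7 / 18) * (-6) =3125 / 3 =1041.67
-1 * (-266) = 266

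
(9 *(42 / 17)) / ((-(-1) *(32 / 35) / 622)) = 2057265 / 136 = 15126.95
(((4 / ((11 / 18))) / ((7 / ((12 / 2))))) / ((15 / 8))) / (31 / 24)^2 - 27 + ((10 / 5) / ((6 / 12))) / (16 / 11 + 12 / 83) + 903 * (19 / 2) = 8555.79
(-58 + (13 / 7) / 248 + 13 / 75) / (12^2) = -7528057 / 18748800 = -0.40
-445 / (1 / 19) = -8455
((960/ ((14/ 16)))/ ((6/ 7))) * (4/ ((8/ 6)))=3840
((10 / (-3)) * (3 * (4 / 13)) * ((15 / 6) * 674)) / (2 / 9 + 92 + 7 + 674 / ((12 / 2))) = -75825 / 3094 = -24.51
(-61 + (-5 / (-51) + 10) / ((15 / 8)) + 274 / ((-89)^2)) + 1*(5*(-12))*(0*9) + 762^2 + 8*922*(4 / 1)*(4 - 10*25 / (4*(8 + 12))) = 734909400113 / 1211913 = 606404.42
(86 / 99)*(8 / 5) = 1.39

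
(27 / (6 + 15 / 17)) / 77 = 0.05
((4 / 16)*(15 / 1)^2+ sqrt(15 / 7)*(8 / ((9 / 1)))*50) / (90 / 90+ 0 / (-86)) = 121.31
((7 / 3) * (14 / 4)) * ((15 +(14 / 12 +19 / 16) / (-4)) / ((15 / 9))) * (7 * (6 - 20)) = -6643567 / 960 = -6920.38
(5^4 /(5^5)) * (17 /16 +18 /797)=0.22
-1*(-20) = 20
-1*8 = -8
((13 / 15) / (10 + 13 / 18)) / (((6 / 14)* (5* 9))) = 182 / 43425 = 0.00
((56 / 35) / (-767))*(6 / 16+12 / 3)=-7 / 767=-0.01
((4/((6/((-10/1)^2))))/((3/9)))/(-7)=-28.57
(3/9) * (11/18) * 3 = 11/18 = 0.61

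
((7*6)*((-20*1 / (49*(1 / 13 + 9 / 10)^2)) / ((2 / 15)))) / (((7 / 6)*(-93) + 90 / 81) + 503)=-273780000 / 803982263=-0.34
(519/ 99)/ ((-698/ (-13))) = 2249/ 23034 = 0.10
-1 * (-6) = 6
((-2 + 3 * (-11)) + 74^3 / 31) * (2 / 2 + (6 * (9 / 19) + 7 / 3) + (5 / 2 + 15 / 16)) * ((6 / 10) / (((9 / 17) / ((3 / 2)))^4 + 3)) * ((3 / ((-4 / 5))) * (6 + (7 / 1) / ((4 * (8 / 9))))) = -745137.07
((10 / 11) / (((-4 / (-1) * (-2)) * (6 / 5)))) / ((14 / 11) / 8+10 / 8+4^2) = -0.01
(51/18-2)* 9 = 15/2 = 7.50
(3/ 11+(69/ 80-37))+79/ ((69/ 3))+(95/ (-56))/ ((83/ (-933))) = -157111973/ 11759440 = -13.36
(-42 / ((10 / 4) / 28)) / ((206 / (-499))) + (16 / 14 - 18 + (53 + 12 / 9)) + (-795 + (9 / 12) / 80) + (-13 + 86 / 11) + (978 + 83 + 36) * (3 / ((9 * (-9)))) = 4606695983 / 13704768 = 336.14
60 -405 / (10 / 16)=-588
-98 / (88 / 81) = -3969 / 44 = -90.20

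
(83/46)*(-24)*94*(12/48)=-23406/23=-1017.65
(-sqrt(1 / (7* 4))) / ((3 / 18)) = -3* sqrt(7) / 7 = -1.13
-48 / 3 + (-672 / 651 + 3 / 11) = -5715 / 341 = -16.76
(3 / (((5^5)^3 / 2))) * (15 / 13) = 18 / 79345703125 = 0.00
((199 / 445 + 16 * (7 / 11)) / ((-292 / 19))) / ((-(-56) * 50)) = -988551 / 4002152000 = -0.00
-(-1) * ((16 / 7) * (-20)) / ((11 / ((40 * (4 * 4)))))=-204800 / 77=-2659.74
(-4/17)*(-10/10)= 4/17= 0.24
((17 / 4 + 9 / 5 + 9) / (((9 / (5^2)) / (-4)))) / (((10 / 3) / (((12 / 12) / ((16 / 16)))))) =-301 / 6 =-50.17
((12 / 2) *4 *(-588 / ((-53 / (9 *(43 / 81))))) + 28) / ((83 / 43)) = 2963044 / 4399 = 673.57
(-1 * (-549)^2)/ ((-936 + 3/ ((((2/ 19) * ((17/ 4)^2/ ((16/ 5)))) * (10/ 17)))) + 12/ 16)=56931300/ 175037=325.25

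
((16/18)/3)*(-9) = -8/3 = -2.67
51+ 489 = 540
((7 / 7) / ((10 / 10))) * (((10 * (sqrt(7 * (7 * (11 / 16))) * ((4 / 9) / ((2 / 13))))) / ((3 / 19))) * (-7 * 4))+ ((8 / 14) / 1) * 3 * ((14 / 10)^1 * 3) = 36 / 5 - 242060 * sqrt(11) / 27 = -29726.96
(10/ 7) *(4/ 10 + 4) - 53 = -327/ 7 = -46.71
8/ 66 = 4/ 33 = 0.12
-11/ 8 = -1.38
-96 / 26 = -48 / 13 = -3.69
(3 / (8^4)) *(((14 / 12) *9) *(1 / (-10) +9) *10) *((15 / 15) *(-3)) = -16821 / 8192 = -2.05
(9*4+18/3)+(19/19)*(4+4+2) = 52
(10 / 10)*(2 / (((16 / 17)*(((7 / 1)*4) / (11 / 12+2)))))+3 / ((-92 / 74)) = -19357 / 8832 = -2.19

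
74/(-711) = -74/711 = -0.10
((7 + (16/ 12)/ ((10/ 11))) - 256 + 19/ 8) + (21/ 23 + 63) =-500237/ 2760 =-181.25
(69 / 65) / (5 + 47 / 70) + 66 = 341592 / 5161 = 66.19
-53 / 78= -0.68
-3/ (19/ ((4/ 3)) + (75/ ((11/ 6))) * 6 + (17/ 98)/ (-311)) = -2011548/ 174135679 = -0.01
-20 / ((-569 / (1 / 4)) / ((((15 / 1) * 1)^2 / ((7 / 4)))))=4500 / 3983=1.13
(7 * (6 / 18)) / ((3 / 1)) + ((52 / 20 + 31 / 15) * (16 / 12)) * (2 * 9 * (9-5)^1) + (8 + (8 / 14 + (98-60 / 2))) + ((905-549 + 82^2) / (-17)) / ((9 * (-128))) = 9008579 / 17136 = 525.71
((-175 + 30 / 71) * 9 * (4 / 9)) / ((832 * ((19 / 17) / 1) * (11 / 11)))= -210715 / 280592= -0.75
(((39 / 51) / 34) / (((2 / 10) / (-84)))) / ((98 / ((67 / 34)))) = -13065 / 68782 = -0.19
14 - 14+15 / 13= 15 / 13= 1.15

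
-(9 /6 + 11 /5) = -3.70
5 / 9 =0.56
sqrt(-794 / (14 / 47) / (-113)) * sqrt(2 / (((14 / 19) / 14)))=sqrt(560852222) / 791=29.94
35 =35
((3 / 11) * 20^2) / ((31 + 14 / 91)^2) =2704 / 24057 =0.11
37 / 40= 0.92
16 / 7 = 2.29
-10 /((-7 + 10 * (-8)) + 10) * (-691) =-6910 /77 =-89.74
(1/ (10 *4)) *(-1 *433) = -433/ 40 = -10.82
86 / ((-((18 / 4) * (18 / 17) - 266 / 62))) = -22661 / 125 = -181.29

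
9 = 9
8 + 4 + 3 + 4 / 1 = 19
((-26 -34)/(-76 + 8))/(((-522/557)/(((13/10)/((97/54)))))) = -65169/95642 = -0.68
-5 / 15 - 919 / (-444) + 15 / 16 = 1583 / 592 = 2.67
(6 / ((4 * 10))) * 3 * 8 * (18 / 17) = 324 / 85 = 3.81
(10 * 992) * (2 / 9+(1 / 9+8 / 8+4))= 158720 / 3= 52906.67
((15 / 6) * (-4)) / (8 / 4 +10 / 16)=-80 / 21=-3.81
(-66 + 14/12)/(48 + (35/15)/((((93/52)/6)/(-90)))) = 12059/122112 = 0.10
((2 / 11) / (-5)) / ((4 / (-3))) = 3 / 110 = 0.03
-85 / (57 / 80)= -6800 / 57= -119.30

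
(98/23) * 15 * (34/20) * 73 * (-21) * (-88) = 337125096/23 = 14657612.87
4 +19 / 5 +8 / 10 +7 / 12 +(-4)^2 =1511 / 60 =25.18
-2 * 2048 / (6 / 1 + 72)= -2048 / 39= -52.51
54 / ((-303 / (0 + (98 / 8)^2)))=-21609 / 808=-26.74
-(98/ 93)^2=-9604/ 8649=-1.11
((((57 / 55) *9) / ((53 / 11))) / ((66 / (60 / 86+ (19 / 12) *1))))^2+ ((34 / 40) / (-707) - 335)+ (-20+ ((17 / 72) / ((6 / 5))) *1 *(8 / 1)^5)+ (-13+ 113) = 982316778420525769 / 158632369358400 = 6192.41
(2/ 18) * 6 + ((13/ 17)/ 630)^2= 76469569/ 114704100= 0.67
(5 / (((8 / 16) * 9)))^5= 100000 / 59049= 1.69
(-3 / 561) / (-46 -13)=1 / 11033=0.00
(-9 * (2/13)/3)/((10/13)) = -3/5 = -0.60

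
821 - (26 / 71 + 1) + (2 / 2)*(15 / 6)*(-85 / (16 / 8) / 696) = 161981921 / 197664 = 819.48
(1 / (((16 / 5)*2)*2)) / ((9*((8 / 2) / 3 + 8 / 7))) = 35 / 9984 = 0.00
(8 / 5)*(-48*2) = -768 / 5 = -153.60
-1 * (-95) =95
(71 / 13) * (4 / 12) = 71 / 39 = 1.82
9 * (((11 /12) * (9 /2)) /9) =33 /8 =4.12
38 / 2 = 19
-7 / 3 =-2.33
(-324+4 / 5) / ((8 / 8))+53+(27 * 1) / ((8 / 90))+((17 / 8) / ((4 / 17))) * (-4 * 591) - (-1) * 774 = -821693 / 40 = -20542.32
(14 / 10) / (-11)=-7 / 55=-0.13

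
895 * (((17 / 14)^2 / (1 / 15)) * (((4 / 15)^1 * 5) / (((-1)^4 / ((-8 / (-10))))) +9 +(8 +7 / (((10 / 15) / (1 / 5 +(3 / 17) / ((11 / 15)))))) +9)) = 627371.75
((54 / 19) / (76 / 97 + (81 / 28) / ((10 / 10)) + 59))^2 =2390036544 / 1162336265689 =0.00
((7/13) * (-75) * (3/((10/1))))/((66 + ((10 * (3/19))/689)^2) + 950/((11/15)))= -5075315245/570333609368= -0.01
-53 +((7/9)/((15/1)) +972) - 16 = 121912/135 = 903.05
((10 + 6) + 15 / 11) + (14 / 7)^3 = 25.36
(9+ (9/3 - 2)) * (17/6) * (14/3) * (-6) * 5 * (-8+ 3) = 59500/3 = 19833.33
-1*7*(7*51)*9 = -22491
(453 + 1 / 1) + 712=1166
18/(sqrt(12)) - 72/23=-72/23 + 3*sqrt(3)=2.07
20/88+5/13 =175/286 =0.61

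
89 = 89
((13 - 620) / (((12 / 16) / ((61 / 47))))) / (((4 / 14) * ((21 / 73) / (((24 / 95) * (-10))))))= 86495072 / 2679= 32286.33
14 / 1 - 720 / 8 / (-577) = 8168 / 577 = 14.16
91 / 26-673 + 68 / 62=-41441 / 62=-668.40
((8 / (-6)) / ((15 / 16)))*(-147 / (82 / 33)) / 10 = 8.41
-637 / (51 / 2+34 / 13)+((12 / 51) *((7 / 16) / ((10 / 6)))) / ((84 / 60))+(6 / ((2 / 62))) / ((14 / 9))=1984555 / 20468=96.96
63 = 63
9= 9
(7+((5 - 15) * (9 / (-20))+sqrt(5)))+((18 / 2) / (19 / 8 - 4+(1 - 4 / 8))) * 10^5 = -1599977 / 2+sqrt(5) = -799986.26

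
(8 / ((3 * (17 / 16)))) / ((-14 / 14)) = -128 / 51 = -2.51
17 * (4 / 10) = 34 / 5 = 6.80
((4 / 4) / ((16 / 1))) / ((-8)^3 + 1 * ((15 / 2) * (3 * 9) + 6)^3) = 1 / 145015234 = 0.00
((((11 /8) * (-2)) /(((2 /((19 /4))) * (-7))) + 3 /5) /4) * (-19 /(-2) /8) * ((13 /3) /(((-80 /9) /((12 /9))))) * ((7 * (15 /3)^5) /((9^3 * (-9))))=53012375 /53747712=0.99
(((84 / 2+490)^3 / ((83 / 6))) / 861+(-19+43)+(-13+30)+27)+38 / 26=12711.14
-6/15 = -0.40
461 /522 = 0.88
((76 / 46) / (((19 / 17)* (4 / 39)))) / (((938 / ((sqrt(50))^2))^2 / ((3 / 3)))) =414375 / 10118206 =0.04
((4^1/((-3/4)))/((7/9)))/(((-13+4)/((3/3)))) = 16/21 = 0.76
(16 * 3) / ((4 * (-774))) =-2 / 129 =-0.02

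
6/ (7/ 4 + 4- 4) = 24/ 7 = 3.43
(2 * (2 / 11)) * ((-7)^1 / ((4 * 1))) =-7 / 11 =-0.64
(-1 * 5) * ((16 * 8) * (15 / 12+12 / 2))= -4640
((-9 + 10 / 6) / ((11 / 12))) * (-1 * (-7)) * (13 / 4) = -182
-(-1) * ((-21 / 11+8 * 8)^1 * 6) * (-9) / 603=-4098 / 737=-5.56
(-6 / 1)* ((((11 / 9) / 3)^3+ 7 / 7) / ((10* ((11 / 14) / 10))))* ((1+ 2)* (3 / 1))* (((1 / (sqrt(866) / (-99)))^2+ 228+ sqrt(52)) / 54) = -10161971134 / 31250043- 588392* sqrt(13) / 216513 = -334.98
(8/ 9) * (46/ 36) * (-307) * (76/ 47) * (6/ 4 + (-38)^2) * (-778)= 2414001235856/ 3807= 634095412.62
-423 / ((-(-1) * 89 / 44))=-18612 / 89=-209.12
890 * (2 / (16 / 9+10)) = 8010 / 53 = 151.13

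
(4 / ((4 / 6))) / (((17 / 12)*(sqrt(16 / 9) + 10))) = 0.37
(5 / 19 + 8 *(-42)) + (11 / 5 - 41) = -35581 / 95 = -374.54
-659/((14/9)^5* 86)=-38913291/46252864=-0.84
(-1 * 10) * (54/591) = -180/197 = -0.91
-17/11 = -1.55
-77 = -77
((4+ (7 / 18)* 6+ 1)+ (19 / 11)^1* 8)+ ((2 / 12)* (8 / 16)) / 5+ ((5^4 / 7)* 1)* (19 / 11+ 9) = 1507599 / 1540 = 978.96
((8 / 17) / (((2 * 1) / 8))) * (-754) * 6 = -144768 / 17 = -8515.76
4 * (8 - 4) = 16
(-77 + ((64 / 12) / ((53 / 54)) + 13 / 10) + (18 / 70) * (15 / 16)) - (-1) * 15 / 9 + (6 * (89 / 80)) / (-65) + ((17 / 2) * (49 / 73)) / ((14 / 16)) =-26169515501 / 422494800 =-61.94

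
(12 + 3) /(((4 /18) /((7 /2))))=945 /4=236.25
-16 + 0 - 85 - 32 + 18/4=-128.50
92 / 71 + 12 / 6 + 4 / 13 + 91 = 87319 / 923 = 94.60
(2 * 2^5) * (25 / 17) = 1600 / 17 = 94.12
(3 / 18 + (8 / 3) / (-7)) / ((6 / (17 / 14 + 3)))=-59 / 392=-0.15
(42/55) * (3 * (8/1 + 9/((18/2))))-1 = 1079/55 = 19.62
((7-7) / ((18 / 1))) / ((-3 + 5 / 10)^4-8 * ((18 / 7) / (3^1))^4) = 0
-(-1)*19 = 19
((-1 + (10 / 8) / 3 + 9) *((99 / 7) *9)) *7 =7499.25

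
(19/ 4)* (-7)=-133/ 4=-33.25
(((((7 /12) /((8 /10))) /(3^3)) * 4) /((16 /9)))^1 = 35 /576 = 0.06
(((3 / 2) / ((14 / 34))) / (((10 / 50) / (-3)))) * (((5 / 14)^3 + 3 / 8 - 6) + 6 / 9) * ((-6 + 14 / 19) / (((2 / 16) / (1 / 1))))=-515635500 / 45619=-11303.09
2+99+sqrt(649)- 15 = sqrt(649)+86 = 111.48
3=3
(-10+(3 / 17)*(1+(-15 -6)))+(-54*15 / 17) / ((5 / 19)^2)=-701.55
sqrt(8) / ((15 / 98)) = 196*sqrt(2) / 15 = 18.48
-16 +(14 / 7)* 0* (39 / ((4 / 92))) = -16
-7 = -7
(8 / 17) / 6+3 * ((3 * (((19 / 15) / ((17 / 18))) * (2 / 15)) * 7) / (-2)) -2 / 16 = -57931 / 10200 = -5.68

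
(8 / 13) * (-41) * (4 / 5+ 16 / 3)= -30176 / 195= -154.75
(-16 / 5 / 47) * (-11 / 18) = 88 / 2115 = 0.04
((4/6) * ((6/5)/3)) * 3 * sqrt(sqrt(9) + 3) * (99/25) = 396 * sqrt(6)/125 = 7.76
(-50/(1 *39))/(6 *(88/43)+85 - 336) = 430/80067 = 0.01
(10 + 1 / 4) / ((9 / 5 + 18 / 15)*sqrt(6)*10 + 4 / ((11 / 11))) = -41 / 5384 + 615*sqrt(6) / 10768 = 0.13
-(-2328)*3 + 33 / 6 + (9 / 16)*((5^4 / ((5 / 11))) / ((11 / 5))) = 117457 / 16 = 7341.06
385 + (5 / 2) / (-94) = 72375 / 188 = 384.97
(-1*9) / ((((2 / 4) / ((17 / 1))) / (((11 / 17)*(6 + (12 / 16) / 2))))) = -5049 / 4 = -1262.25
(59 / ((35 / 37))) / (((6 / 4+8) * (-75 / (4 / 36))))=-4366 / 448875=-0.01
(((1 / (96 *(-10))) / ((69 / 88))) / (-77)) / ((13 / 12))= 1 / 62790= 0.00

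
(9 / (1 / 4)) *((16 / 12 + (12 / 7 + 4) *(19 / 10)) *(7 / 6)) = 512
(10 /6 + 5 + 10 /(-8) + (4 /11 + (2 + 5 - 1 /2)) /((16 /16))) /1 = 1621 /132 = 12.28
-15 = -15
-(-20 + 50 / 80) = 155 / 8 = 19.38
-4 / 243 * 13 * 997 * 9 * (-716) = 37120304 / 27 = 1374826.07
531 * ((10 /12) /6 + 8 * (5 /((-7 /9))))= -762575 /28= -27234.82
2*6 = 12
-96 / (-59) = 96 / 59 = 1.63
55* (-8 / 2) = -220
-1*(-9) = 9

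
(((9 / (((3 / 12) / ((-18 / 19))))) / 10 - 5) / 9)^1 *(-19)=799 / 45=17.76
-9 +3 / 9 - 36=-134 / 3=-44.67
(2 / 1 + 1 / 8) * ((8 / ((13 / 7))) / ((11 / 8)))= 952 / 143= 6.66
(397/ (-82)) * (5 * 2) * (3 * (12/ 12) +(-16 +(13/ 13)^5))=23820/ 41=580.98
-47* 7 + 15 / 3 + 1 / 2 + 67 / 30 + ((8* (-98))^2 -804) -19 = 9202676 / 15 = 613511.73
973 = 973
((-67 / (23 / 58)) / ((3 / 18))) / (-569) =23316 / 13087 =1.78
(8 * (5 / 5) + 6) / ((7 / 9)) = 18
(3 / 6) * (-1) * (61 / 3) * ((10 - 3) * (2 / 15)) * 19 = -8113 / 45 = -180.29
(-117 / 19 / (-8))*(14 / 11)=0.98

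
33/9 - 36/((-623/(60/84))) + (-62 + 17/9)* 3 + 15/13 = -29844025/170079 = -175.47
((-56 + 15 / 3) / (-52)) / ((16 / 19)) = 969 / 832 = 1.16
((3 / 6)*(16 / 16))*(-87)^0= 1 / 2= 0.50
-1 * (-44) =44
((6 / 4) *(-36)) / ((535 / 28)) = -1512 / 535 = -2.83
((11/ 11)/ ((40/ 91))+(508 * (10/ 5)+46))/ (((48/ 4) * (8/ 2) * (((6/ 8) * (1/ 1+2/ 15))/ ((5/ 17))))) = 212855/ 27744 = 7.67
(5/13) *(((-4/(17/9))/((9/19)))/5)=-76/221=-0.34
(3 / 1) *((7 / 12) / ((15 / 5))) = 7 / 12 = 0.58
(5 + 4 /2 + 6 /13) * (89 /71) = 8633 /923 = 9.35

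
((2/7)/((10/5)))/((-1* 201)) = -1/1407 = -0.00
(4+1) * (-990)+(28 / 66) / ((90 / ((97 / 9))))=-66156071 / 13365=-4949.95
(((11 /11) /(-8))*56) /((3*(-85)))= 7 /255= 0.03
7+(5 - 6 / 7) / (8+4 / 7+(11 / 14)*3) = 1129 / 153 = 7.38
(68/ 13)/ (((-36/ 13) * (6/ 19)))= -323/ 54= -5.98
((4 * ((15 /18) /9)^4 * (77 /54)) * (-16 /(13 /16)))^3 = -3652264000000000000 /6490625016292181635918671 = -0.00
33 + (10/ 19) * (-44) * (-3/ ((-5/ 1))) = 363/ 19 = 19.11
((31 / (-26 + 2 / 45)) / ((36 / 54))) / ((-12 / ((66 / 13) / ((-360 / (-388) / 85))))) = 8434635 / 121472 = 69.44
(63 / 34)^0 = 1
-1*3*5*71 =-1065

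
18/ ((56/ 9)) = 81/ 28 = 2.89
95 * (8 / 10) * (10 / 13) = 760 / 13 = 58.46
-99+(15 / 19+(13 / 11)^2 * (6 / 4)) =-441939 / 4598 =-96.12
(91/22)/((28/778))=5057/44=114.93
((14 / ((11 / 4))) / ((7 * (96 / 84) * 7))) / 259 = 1 / 2849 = 0.00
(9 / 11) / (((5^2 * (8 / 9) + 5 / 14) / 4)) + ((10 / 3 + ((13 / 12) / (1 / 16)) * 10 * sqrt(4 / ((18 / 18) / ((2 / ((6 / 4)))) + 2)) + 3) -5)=138788 / 93885 + 2080 * sqrt(11) / 33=210.53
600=600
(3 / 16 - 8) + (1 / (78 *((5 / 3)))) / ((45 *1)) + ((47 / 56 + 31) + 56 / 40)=8329871 / 327600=25.43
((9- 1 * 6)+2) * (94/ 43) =470/ 43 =10.93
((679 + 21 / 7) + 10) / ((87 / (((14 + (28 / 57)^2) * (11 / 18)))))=176103620 / 2543967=69.22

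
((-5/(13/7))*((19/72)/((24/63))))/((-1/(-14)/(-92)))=749455/312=2402.10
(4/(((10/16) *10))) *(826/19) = 13216/475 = 27.82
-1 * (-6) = 6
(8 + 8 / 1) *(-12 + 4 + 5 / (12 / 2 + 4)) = -120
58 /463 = 0.13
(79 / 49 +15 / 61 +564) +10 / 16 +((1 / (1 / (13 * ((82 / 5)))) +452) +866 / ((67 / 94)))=19599084719 / 8010520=2446.67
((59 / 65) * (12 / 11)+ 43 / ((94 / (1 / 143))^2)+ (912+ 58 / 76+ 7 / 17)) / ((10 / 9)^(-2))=1333813061208935 / 1181830876083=1128.60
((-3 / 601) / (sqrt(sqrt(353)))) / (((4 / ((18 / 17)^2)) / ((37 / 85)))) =-8991 *353^(3 / 4) / 5211538445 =-0.00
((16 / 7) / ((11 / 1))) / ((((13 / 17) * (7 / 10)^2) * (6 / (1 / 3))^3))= 3400 / 35756721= 0.00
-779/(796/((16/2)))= -1558/199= -7.83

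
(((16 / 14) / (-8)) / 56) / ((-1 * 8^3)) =1 / 200704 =0.00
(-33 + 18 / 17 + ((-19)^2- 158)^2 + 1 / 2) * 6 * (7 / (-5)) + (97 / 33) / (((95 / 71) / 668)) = -18356078407 / 53295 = -344424.02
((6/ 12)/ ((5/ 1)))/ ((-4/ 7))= -7/ 40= -0.18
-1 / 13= -0.08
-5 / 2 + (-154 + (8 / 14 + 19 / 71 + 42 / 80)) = -3084103 / 19880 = -155.14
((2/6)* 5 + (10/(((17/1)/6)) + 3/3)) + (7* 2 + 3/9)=349/17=20.53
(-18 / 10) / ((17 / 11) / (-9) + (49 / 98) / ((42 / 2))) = 12474 / 1025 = 12.17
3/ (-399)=-1/ 133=-0.01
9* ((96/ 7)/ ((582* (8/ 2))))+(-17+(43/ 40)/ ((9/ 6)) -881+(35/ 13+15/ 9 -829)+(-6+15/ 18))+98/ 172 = -39318000677/ 22773660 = -1726.47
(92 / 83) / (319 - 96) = 92 / 18509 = 0.00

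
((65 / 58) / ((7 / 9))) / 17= 585 / 6902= 0.08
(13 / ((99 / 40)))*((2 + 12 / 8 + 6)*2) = 9880 / 99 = 99.80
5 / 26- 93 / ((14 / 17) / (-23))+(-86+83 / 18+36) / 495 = 2106044723 / 810810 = 2597.46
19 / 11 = 1.73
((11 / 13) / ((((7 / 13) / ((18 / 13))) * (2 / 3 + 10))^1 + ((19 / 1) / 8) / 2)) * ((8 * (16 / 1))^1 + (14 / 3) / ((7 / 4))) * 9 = 186.50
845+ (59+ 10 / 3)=907.33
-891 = -891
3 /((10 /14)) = 21 /5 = 4.20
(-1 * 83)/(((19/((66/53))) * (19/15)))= -82170/19133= -4.29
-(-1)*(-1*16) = -16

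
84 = 84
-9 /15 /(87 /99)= -99 /145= -0.68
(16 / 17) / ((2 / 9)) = 72 / 17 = 4.24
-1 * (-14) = 14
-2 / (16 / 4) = -1 / 2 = -0.50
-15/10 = -3/2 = -1.50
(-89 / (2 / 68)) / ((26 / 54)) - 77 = -82703 / 13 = -6361.77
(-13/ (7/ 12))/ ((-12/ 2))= 26/ 7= 3.71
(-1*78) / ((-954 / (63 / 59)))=273 / 3127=0.09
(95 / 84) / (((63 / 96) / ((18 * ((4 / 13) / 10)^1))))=608 / 637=0.95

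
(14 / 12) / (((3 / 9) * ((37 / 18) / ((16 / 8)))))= 126 / 37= 3.41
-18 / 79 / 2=-9 / 79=-0.11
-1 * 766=-766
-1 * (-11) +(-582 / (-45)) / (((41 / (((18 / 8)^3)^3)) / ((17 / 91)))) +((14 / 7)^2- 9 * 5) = 139597683987 / 2445148160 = 57.09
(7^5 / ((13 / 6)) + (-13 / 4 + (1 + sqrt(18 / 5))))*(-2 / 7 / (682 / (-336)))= 144*sqrt(10) / 1705 + 4839012 / 4433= 1091.86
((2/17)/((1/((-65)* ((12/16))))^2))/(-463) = -38025/62968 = -0.60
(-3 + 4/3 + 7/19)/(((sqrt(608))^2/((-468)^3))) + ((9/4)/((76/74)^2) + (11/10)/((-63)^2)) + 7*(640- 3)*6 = 28155092849053/114624720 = 245628.45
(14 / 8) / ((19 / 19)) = 7 / 4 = 1.75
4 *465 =1860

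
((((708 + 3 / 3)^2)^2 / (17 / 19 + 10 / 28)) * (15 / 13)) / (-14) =-16635743476.99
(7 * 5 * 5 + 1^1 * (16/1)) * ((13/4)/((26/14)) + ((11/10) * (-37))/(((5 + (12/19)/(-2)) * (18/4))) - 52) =-159663967/16020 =-9966.54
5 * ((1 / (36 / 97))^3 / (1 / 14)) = 31943555 / 23328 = 1369.32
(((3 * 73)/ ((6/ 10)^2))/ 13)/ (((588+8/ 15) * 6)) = 9125/ 688584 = 0.01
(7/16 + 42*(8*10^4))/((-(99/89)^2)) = -425833015447/156816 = -2715494.69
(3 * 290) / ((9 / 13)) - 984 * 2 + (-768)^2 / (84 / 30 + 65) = 2707978 / 339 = 7988.14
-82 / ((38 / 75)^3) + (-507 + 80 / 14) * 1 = -217351049 / 192052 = -1131.73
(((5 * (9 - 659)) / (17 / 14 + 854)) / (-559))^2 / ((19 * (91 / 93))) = 54250000 / 21823207130829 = 0.00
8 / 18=4 / 9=0.44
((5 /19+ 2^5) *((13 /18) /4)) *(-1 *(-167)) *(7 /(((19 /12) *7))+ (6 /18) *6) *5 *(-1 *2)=-166352875 /6498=-25600.63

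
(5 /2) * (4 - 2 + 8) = 25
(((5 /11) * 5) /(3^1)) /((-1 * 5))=-5 /33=-0.15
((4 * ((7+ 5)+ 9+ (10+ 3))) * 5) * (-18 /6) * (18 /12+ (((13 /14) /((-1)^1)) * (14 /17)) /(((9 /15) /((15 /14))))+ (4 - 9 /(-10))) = -71892 /7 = -10270.29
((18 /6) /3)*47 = 47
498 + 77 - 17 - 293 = 265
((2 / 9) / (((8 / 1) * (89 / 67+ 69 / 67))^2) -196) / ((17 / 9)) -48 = -2061023351 / 13580416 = -151.76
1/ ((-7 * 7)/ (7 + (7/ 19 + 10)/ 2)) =-463/ 1862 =-0.25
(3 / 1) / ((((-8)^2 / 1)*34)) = 3 / 2176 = 0.00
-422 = -422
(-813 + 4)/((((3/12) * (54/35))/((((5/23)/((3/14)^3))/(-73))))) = 776963600/1223991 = 634.78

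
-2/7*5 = -10/7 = -1.43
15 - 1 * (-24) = 39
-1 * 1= -1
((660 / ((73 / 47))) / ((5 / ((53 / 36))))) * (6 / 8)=27401 / 292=93.84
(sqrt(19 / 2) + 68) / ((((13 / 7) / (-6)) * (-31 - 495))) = 21 * sqrt(38) / 6838 + 1428 / 3419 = 0.44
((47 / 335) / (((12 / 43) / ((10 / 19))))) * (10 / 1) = 10105 / 3819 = 2.65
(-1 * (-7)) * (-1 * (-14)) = 98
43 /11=3.91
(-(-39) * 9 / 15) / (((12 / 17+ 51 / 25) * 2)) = 3315 / 778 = 4.26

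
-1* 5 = -5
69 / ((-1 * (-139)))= 69 / 139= 0.50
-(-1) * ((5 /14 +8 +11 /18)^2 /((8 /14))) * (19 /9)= 6065275 /20412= 297.14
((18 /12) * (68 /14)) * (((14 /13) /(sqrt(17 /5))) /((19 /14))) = 84 * sqrt(85) /247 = 3.14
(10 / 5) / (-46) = -1 / 23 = -0.04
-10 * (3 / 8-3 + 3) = -15 / 4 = -3.75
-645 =-645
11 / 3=3.67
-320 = -320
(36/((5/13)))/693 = 52/385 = 0.14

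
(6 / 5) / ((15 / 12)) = 24 / 25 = 0.96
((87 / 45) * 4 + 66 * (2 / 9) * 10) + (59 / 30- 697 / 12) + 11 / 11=5957 / 60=99.28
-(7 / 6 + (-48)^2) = -13831 / 6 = -2305.17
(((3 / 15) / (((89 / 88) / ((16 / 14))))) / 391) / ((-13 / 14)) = -1408 / 2261935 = -0.00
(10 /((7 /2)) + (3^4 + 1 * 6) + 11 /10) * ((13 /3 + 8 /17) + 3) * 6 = 2534066 /595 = 4258.93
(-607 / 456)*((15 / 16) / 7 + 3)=-71019 / 17024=-4.17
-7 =-7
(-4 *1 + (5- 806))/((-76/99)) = 79695/76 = 1048.62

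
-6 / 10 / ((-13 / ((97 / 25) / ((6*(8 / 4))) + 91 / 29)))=30113 / 188500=0.16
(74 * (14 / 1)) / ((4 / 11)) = 2849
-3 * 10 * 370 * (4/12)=-3700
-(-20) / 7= 20 / 7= 2.86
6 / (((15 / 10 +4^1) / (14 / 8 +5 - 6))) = 9 / 11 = 0.82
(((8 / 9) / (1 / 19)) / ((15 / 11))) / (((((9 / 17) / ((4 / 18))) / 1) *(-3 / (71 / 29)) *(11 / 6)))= -733856 / 317115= -2.31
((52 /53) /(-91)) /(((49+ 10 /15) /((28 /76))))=-0.00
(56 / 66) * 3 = 28 / 11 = 2.55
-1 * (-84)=84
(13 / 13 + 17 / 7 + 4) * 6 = 44.57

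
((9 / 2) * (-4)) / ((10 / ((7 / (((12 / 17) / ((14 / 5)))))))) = -2499 / 50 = -49.98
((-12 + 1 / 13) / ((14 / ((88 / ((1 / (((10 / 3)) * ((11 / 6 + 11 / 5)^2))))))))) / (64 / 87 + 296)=-13.70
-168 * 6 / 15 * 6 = -2016 / 5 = -403.20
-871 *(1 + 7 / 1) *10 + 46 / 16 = -557417 / 8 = -69677.12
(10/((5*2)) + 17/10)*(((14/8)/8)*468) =22113/80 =276.41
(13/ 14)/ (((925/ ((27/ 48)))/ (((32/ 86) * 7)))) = 117/ 79550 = 0.00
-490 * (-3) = 1470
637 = 637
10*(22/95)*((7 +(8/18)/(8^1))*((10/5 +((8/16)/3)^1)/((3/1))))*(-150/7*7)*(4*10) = -36322000/513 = -70803.12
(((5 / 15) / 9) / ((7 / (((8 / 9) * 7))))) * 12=32 / 81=0.40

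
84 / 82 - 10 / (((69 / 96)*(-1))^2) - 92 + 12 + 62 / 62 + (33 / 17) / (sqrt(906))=-2111053 / 21689 + 11*sqrt(906) / 5134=-97.27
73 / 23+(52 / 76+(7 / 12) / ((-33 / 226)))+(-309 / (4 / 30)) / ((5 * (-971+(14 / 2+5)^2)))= 15156974 / 35778501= 0.42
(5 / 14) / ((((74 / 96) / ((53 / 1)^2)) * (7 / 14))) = 2602.93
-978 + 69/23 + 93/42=-13619/14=-972.79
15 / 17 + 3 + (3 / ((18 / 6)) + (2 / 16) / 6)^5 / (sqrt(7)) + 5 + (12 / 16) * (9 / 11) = 40353607 * sqrt(7) / 254803968 + 7103 / 748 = 9.92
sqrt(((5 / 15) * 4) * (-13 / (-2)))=sqrt(78) / 3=2.94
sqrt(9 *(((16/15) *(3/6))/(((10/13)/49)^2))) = 139.56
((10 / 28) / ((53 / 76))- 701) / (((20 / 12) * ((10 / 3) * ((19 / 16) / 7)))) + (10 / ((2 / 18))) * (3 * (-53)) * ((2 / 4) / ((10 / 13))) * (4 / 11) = -1142486802 / 276925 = -4125.62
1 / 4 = 0.25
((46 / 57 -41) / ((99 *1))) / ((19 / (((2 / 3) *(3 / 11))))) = -4582 / 1179387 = -0.00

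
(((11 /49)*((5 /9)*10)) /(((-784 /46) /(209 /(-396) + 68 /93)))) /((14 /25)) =-0.03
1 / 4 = 0.25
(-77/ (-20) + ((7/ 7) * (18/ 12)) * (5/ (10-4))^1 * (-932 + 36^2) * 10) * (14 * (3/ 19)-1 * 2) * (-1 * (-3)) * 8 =2185848/ 95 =23008.93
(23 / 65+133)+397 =34473 / 65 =530.35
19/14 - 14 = -177/14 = -12.64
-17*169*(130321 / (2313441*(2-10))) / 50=2215457 / 5475600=0.40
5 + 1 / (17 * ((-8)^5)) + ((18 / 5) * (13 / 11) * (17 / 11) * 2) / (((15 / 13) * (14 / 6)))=116593470793 / 11795660800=9.88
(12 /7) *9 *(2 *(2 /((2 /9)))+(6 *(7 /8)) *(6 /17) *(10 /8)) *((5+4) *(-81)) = -54384129 /238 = -228504.74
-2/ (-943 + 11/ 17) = 17/ 8010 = 0.00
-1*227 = -227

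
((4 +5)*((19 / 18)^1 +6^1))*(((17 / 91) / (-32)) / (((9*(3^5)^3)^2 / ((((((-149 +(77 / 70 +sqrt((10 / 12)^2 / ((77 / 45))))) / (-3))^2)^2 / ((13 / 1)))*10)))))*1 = -7657114563106336327 / 75799067229763121785524984000 +89640588005867*sqrt(385) / 1010654229730174957140333120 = -0.00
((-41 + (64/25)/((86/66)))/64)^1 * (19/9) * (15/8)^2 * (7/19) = -293741/176128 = -1.67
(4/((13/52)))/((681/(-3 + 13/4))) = 4/681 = 0.01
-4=-4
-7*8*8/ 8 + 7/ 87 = -4865/ 87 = -55.92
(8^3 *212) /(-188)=-27136 /47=-577.36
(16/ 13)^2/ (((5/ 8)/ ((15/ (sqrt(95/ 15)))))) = 6144 * sqrt(57)/ 3211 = 14.45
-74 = -74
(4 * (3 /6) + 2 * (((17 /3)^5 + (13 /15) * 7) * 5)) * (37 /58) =262955263 /7047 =37314.50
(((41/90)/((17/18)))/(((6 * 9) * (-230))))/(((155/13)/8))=-1066/40908375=-0.00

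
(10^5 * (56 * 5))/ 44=7000000/ 11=636363.64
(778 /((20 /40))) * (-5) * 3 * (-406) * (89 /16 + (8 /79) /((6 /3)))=8404062975 /158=53190271.99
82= 82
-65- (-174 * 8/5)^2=-1939289/25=-77571.56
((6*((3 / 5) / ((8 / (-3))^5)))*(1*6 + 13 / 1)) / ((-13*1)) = 41553 / 1064960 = 0.04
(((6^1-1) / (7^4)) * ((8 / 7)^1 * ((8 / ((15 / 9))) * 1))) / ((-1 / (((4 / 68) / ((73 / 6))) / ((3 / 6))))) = -0.00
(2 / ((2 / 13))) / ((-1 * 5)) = -2.60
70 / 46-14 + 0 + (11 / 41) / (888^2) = -12.48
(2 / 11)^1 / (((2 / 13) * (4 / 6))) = 1.77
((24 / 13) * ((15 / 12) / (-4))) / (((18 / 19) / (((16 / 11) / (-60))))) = 19 / 1287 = 0.01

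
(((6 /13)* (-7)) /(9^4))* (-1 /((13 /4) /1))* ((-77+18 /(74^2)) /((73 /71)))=-419104196 /36937015011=-0.01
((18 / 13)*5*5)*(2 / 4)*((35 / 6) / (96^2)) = 875 / 79872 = 0.01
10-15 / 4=25 / 4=6.25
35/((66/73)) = 2555/66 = 38.71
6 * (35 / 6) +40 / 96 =35.42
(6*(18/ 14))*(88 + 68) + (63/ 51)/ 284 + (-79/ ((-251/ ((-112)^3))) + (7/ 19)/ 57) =-4051271516931217/ 9186868068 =-440985.05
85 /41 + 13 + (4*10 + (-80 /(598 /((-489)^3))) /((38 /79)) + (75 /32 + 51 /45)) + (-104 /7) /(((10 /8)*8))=25451158788214891 /782614560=32520681.43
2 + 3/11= 25/11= 2.27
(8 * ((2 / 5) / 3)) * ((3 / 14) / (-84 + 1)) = -8 / 2905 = -0.00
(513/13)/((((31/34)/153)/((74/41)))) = 197478324/16523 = 11951.72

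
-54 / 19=-2.84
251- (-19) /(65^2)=1060494 /4225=251.00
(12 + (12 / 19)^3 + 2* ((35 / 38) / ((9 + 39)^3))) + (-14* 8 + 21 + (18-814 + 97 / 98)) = -32476699522453 / 37168975872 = -873.76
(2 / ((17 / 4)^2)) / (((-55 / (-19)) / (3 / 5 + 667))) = 2029504 / 79475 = 25.54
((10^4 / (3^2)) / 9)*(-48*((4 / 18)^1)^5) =-5120000 / 1594323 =-3.21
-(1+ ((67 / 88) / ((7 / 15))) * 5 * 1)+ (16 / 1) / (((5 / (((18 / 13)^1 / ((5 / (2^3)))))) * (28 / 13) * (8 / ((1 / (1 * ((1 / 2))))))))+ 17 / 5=-75993 / 15400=-4.93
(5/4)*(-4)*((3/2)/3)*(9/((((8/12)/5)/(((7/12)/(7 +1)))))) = -1575/128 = -12.30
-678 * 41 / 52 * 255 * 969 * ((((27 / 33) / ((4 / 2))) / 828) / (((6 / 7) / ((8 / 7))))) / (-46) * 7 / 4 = 8013537945 / 2420704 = 3310.42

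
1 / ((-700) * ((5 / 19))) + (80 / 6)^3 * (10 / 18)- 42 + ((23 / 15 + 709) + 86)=1761725983 / 850500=2071.40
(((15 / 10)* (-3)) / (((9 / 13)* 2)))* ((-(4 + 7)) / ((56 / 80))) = 715 / 14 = 51.07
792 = 792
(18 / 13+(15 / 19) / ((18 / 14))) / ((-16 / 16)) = -1481 / 741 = -2.00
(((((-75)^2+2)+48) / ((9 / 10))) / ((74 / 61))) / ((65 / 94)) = 32540450 / 4329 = 7516.85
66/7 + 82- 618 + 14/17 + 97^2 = 1057107/119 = 8883.25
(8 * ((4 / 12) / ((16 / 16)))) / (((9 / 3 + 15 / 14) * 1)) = 112 / 171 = 0.65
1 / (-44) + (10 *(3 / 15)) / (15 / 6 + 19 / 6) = 247 / 748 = 0.33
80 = 80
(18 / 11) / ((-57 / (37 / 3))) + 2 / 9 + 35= 65587 / 1881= 34.87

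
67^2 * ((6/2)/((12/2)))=4489/2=2244.50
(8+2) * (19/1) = 190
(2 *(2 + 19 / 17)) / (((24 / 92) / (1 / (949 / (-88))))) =-107272 / 48399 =-2.22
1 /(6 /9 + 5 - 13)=-3 /22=-0.14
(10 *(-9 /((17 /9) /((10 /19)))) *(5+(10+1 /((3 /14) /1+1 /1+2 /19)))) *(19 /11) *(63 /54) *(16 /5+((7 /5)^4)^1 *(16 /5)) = -220532032 /17875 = -12337.46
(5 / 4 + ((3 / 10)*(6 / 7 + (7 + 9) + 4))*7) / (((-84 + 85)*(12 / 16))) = 901 / 15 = 60.07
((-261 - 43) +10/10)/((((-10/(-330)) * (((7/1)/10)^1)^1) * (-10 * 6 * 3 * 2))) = 1111/28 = 39.68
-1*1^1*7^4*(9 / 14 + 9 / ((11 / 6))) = -293265 / 22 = -13330.23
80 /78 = 1.03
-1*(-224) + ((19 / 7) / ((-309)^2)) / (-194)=29044556333 / 129663198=224.00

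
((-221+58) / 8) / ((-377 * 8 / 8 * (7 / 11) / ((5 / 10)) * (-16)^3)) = -0.00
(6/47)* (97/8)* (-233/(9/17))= -384217/564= -681.24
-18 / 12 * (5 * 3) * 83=-3735 / 2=-1867.50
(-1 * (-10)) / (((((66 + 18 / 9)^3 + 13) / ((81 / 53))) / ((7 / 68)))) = 189 / 37775326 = 0.00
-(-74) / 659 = 74 / 659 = 0.11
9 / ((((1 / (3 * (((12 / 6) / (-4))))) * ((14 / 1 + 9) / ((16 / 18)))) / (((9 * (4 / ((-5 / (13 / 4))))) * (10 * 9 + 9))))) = 138996 / 115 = 1208.66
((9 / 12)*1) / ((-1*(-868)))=0.00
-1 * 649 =-649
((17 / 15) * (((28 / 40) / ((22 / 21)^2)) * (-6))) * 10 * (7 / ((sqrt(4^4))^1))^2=-2571471 / 309760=-8.30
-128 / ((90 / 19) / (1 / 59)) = -1216 / 2655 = -0.46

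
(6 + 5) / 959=11 / 959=0.01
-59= -59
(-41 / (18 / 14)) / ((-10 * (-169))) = -287 / 15210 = -0.02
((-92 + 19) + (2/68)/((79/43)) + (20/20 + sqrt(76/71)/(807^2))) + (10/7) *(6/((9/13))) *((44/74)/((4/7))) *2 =-13779779/298146 + 2 *sqrt(1349)/46238679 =-46.22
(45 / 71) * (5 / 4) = 225 / 284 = 0.79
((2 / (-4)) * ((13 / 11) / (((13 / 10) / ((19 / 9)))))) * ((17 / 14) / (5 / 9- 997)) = 85 / 72688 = 0.00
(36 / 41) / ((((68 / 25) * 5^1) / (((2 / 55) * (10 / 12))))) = 15 / 7667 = 0.00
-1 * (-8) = 8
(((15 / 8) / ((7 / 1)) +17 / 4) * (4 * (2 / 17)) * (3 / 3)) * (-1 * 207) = -52371 / 119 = -440.09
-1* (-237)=237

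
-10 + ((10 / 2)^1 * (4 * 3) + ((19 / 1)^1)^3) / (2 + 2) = 6879 / 4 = 1719.75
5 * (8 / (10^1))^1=4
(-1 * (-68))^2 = 4624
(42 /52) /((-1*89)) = -21 /2314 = -0.01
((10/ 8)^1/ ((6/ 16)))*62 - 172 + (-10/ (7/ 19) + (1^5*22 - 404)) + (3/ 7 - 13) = -8128/ 21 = -387.05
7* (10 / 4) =35 / 2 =17.50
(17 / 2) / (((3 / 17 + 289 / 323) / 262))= 719321 / 346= 2078.96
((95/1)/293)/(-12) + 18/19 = 61483/66804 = 0.92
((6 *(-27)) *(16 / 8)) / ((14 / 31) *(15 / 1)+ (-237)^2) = -3348 / 580483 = -0.01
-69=-69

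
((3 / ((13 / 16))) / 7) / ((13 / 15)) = 720 / 1183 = 0.61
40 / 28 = 10 / 7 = 1.43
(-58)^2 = 3364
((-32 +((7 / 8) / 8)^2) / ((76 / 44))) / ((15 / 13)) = -18736289 / 1167360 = -16.05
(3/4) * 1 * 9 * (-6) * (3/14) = -243/28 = -8.68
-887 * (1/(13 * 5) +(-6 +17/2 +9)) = -1327839/130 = -10214.15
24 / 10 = 12 / 5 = 2.40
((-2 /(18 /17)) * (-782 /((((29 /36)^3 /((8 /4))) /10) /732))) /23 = 43866593280 /24389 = 1798622.05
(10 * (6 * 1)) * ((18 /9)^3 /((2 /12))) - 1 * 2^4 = 2864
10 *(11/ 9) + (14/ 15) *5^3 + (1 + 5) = 1214/ 9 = 134.89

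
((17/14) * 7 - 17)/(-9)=17/18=0.94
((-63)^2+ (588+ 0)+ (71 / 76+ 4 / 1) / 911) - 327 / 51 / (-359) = 1925557917905 / 422547308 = 4557.02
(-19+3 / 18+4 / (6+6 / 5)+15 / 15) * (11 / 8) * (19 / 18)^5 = -8470734679 / 272097792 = -31.13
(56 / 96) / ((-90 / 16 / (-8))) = 0.83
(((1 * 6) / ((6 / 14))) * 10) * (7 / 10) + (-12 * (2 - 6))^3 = 110690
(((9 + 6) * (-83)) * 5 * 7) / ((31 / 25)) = -1089375 / 31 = -35141.13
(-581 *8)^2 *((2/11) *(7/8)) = 37806832/11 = 3436984.73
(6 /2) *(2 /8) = 3 /4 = 0.75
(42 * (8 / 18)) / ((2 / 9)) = 84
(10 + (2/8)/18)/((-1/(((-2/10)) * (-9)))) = -721/40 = -18.02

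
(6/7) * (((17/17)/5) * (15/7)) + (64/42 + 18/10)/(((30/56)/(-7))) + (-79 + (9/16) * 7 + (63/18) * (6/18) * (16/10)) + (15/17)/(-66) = -3835473091/32986800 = -116.27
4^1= 4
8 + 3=11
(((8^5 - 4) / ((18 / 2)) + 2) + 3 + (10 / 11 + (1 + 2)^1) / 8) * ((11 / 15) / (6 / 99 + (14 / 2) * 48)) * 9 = 31763369 / 443600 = 71.60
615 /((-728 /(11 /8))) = -1.16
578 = 578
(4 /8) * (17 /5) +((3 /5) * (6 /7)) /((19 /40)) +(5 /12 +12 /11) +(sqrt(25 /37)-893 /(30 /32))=-16647355 /17556 +5 * sqrt(37) /37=-947.42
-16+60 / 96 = -123 / 8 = -15.38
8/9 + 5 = 53/9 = 5.89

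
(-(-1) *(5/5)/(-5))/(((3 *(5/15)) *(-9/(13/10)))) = 13/450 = 0.03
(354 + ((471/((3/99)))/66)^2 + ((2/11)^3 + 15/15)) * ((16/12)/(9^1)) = 297160423/35937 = 8268.93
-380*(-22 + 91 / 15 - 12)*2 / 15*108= 764256 / 5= 152851.20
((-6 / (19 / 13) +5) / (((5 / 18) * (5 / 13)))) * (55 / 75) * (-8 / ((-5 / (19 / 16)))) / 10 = 7293 / 6250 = 1.17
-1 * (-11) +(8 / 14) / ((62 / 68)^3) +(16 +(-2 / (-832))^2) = 27.75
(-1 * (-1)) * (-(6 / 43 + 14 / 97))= -1184 / 4171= -0.28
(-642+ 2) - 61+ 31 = -670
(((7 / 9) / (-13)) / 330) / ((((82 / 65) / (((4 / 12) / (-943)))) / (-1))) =-7 / 137794932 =-0.00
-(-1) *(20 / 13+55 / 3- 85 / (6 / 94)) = -51160 / 39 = -1311.79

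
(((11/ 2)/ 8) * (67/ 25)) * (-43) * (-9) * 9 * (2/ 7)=2566971/ 1400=1833.55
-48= -48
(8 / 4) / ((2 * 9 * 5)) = 1 / 45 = 0.02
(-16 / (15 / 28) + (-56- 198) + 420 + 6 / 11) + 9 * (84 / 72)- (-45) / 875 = 1700509 / 11550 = 147.23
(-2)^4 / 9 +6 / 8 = 2.53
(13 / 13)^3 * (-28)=-28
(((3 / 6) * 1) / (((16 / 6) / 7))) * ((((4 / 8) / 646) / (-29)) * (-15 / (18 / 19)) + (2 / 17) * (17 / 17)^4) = 9779 / 63104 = 0.15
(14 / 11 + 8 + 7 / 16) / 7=1709 / 1232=1.39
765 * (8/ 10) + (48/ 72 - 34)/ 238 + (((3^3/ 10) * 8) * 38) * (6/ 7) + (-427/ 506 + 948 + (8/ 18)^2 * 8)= 55214814883/ 24386670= 2264.14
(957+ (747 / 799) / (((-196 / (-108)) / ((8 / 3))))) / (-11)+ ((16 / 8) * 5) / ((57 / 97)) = -1720972417 / 24547677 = -70.11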